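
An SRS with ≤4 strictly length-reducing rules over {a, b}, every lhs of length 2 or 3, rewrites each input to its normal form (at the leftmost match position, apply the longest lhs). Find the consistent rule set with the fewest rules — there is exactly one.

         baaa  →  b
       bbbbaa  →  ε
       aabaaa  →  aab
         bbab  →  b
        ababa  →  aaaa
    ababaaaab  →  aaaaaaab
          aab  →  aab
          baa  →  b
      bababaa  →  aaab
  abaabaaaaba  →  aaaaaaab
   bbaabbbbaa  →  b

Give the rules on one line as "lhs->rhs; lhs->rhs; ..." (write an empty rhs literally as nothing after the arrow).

  | baaa => baa => ba => b
  | bbbbaa => bba => ε
  | aabaaa => aabaa => aaba => aab
  | bbab => b

abb->b; ba->b; bab->aa; bba->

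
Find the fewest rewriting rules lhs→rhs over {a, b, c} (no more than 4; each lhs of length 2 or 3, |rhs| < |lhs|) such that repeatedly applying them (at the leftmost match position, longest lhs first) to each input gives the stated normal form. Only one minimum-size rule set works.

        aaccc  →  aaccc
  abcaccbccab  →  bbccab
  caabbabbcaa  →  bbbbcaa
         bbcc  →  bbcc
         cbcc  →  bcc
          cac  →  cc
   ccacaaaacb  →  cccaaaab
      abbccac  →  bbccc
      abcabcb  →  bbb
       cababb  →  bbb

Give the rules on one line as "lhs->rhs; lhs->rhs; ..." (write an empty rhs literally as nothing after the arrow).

abb->bb; cac->cc; cb->b

  | aaccc
  | abcaccbccab => abcccbccab => abccbccab => abcbccab => abbccab => bbccab
  | caabbabbcaa => cabbabbcaa => cbbabbcaa => bbabbcaa => bbbbcaa
  | bbcc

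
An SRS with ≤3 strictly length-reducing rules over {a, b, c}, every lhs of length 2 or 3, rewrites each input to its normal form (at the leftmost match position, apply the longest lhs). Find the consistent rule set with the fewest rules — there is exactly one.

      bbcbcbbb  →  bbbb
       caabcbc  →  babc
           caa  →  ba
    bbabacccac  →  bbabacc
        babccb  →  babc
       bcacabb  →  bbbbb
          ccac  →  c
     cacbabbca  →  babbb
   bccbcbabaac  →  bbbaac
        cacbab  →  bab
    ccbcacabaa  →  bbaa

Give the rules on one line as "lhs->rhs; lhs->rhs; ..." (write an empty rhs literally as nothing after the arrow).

ca->b; cb->

  | bbcbcbbb => bbcbbb => bbbb
  | caabcbc => babcbc => babc
  | caa => ba
  | bbabacccac => bbabaccbc => bbabacc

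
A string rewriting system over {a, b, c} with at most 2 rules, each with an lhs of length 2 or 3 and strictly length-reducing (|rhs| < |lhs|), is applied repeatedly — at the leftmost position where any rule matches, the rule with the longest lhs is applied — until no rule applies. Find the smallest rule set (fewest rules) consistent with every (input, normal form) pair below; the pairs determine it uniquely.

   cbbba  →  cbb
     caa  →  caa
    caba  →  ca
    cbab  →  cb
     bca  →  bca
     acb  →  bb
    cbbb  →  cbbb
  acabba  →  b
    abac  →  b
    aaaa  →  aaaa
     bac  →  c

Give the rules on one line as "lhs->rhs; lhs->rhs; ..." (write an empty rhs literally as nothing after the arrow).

  | cbbba => cbb
  | caa
  | caba => ca
  | cbab => cb

ac->b; ba->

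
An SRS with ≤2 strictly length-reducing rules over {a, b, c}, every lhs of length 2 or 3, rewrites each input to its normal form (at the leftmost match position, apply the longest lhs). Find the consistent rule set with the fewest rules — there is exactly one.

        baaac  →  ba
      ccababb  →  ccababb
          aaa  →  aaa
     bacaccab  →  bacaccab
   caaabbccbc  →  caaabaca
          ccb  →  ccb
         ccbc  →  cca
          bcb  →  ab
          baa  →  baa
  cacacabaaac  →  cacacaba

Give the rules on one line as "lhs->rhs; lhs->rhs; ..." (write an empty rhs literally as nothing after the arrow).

aac->; bc->a

  | baaac => ba
  | ccababb
  | aaa
  | bacaccab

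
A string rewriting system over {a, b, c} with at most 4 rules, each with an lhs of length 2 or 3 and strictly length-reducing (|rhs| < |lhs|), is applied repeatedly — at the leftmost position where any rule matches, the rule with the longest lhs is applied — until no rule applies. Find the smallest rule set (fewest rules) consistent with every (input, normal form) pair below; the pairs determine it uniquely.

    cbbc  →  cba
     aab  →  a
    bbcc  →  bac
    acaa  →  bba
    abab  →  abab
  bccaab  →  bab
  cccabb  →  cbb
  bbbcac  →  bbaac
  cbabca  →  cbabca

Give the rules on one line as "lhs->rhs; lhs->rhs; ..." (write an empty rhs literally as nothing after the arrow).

aab->a; aca->bb; bbc->ba; cca->

  | cbbc => cba
  | aab => a
  | bbcc => bac
  | acaa => bba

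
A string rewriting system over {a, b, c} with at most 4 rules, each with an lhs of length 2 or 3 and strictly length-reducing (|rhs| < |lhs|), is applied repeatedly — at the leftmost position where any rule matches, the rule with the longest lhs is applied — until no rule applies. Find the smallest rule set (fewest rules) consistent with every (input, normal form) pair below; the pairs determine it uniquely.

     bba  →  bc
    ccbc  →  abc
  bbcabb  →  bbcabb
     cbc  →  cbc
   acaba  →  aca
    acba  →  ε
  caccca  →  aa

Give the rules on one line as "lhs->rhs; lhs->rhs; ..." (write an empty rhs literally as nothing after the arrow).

  | bba => bc
  | ccbc => abc
  | bbcabb
  | cbc

aba->a; acc->; ba->c; cc->a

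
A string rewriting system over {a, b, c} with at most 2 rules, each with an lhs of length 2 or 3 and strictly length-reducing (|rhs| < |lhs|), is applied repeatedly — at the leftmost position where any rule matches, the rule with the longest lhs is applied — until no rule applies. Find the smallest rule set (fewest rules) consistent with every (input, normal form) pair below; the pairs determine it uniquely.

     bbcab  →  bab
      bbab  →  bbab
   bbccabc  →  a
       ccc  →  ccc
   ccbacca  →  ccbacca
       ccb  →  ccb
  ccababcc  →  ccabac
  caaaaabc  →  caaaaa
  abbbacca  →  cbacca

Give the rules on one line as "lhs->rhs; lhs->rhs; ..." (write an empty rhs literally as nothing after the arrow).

abb->c; bc->

  | bbcab => bab
  | bbab
  | bbccabc => bcabc => abc => a
  | ccc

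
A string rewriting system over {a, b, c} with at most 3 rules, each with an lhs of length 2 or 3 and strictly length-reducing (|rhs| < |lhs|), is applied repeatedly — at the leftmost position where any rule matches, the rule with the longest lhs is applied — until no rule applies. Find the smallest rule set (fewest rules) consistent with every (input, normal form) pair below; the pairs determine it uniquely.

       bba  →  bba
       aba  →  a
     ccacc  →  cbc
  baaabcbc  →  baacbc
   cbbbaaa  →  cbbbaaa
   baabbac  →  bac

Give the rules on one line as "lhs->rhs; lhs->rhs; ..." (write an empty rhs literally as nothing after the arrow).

ab->; cac->b

  | bba
  | aba => a
  | ccacc => cbc
  | baaabcbc => baacbc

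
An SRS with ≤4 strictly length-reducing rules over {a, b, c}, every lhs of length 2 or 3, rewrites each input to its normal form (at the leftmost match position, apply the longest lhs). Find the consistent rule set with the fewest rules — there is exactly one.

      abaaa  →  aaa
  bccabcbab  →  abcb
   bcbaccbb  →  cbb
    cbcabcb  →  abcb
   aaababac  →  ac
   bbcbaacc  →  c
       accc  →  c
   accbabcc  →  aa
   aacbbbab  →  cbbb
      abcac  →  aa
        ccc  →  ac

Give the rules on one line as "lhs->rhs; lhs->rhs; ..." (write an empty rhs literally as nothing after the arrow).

aac->c; ba->; bca->c; cc->a

  | abaaa => aaa
  | bccabcbab => baabcbab => abcbab => abcb
  | bcbaccbb => bcccbb => bacbb => cbb
  | cbcabcb => ccbcb => abcb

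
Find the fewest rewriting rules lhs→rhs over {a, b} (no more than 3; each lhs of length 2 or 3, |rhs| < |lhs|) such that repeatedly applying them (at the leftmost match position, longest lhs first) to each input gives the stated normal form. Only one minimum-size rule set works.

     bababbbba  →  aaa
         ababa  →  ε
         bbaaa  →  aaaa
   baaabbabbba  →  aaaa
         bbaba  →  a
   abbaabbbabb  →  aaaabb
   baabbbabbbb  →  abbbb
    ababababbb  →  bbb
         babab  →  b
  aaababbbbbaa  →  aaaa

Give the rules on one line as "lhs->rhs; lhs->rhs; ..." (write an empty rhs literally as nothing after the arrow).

  | bababbbba => babbbba => bbbba => bbaa => aaa
  | ababa => ba => ε
  | bbaaa => aaaa
  | baaabbabbba => aabbabbba => aaaabbba => aaaabaa => aaaa

aba->; ba->; bba->aa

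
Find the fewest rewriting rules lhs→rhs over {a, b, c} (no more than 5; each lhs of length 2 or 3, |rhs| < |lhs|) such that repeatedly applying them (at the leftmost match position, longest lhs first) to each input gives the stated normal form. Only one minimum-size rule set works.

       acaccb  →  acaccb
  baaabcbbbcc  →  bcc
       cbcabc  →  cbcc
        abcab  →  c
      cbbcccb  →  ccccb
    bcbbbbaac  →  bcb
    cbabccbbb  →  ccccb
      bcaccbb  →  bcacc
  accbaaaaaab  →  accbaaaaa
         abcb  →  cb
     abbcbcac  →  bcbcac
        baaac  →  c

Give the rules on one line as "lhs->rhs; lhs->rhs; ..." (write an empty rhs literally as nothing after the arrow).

  | acaccb
  | baaabcbbbcc => baacbbbcc => bbbbbcc => bbbcc => bcc
  | cbcabc => cbcc
  | abcab => cab => c

aac->b; ab->; bab->c; bb->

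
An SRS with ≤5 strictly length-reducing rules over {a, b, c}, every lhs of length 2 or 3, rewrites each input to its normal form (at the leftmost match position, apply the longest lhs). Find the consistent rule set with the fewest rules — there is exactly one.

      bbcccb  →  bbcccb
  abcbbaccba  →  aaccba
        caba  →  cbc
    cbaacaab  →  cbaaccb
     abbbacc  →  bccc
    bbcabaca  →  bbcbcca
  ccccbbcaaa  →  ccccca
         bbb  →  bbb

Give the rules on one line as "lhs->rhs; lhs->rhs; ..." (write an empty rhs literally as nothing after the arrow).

ab->a; aba->bc; caa->cc; cbb->

  | bbcccb
  | abcbbaccba => acbbaccba => aaccba
  | caba => cbc
  | cbaacaab => cbaaccb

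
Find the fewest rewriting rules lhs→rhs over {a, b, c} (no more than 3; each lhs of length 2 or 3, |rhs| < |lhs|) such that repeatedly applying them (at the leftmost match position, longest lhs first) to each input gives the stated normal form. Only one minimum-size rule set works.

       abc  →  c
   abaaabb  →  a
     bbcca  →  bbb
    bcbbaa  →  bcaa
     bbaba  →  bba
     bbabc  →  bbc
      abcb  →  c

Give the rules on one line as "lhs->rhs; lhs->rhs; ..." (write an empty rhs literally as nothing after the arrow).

  | abc => c
  | abaaabb => aaabb => aab => a
  | bbcca => bbb
  | bcbbaa => bcbaa => bcaa

ab->; cb->c; cca->b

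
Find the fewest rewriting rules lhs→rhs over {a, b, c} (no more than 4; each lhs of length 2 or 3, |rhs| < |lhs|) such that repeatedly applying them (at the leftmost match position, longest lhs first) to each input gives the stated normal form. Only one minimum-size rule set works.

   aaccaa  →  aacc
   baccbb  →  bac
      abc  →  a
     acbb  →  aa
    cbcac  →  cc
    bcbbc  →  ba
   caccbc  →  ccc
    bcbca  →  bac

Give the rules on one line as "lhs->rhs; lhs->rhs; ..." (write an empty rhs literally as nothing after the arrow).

  | aaccaa => aacca => aacc
  | baccbb => baca => bac
  | abc => a
  | acbb => aa

bc->; bcb->ba; ca->c; cbb->a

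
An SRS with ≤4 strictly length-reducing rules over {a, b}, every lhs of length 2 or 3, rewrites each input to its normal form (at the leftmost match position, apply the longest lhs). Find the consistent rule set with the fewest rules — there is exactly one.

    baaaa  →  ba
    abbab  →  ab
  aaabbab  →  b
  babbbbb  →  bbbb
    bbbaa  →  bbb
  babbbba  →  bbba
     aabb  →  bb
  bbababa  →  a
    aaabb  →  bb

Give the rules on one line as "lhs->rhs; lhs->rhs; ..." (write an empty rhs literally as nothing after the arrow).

aa->; aaa->; bab->

  | baaaa => ba
  | abbab => ab
  | aaabbab => bbab => b
  | babbbbb => bbbb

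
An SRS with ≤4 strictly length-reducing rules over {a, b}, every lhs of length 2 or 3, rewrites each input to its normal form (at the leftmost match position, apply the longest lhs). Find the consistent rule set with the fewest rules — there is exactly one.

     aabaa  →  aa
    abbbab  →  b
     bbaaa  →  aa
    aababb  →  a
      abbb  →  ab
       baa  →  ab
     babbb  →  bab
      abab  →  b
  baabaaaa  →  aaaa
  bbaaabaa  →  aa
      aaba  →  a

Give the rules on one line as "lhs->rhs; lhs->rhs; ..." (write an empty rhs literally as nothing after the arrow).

aba->; baa->ab; bb->; bba->

  | aabaa => aa
  | abbbab => abab => b
  | bbaaa => aa
  | aababb => abb => a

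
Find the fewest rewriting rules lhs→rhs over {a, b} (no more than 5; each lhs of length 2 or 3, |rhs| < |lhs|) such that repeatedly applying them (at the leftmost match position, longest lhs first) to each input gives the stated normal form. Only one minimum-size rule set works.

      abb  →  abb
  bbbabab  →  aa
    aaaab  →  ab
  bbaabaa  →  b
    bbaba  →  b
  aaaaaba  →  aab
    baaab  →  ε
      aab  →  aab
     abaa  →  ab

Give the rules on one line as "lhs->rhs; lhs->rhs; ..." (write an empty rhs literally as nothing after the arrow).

  | abb
  | bbbabab => aabab => aa
  | aaaab => ab
  | bbaabaa => bbabaa => baa => ba => b

aaa->; ba->b; bab->; bbb->a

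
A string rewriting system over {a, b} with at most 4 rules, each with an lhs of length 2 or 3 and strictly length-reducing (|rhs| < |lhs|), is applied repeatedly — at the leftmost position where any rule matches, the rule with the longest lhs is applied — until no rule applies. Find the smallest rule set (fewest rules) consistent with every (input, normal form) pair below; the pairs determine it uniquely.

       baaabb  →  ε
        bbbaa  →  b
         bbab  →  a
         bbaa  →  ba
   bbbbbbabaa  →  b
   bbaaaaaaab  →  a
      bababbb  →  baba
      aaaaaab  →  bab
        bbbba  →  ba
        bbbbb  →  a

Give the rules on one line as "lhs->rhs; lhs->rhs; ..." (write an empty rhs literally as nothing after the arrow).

aa->b; bb->a; bbb->

  | baaabb => bbabb => aabb => bbb => ε
  | bbbaa => aa => b
  | bbab => aab => bb => a
  | bbaa => aaa => ba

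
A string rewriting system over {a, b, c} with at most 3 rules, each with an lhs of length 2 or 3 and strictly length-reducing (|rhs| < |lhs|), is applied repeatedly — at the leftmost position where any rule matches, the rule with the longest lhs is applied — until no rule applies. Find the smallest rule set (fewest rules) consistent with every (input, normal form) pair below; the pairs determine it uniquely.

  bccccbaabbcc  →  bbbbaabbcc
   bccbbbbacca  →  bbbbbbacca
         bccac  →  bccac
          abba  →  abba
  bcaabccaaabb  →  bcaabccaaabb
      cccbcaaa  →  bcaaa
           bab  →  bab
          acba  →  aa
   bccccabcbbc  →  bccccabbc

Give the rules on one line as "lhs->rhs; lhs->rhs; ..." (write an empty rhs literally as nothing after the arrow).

cb->; ccb->bb

  | bccccbaabbcc => bccbbaabbcc => bbbbaabbcc
  | bccbbbbacca => bbbbbbacca
  | bccac
  | abba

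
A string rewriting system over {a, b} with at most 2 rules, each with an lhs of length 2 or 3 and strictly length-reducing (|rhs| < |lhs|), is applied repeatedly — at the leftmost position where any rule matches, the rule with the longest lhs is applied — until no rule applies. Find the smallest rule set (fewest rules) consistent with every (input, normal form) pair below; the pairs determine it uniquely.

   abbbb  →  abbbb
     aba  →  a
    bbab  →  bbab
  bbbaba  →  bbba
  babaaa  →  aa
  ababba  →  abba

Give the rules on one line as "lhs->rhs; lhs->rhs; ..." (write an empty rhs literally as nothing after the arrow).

aba->a; baa->a

  | abbbb
  | aba => a
  | bbab
  | bbbaba => bbba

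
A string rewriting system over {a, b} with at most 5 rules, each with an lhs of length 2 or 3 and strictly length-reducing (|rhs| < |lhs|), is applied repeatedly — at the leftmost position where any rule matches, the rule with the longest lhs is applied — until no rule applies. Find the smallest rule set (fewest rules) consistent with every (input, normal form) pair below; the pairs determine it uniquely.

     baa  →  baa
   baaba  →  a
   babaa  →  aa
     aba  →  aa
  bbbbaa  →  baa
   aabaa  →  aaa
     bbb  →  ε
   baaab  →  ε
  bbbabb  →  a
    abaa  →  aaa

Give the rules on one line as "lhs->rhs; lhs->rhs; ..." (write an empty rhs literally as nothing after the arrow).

  | baa
  | baaba => baba => a
  | babaa => aa
  | aba => aa

aab->ab; ab->a; bab->; bbb->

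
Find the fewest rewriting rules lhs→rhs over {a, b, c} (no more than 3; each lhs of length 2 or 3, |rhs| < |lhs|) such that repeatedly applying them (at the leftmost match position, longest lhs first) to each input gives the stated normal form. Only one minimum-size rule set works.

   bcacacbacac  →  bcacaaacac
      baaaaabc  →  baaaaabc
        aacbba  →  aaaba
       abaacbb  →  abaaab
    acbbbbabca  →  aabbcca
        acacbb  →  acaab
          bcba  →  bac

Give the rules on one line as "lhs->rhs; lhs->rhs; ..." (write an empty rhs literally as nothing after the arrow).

  | bcacacbacac => bcacaaacac
  | baaaaabc
  | aacbba => aaaba
  | abaacbb => abaaab

acb->aa; bab->c; cba->ac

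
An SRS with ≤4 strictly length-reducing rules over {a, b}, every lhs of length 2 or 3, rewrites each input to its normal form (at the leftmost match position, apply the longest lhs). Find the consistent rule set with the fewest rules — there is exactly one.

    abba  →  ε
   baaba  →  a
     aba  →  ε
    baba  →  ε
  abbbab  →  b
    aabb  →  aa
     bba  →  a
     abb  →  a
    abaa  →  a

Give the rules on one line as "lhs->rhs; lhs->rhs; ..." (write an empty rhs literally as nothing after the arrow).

ab->a; aba->; ba->a

  | abba => aba => ε
  | baaba => aaba => a
  | aba => ε
  | baba => aba => ε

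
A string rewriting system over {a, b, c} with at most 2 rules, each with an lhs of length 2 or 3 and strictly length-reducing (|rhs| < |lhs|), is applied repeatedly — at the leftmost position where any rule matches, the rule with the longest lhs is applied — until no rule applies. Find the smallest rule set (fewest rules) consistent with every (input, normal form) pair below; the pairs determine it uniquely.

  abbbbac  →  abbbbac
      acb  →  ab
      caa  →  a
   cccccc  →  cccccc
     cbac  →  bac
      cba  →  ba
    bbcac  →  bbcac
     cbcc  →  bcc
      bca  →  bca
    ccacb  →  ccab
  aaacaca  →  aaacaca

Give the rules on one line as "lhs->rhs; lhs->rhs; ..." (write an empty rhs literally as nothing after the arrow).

caa->a; cb->b

  | abbbbac
  | acb => ab
  | caa => a
  | cccccc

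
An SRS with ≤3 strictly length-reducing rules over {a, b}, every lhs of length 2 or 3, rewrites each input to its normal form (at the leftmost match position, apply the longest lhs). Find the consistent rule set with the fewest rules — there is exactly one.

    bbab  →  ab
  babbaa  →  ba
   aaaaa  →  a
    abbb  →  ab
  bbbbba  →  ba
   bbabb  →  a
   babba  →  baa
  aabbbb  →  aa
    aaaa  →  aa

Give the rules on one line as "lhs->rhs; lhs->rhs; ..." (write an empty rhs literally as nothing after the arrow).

  | bbab => ab
  | babbaa => baaa => ba
  | aaaaa => aaa => a
  | abbb => ab

aaa->a; bb->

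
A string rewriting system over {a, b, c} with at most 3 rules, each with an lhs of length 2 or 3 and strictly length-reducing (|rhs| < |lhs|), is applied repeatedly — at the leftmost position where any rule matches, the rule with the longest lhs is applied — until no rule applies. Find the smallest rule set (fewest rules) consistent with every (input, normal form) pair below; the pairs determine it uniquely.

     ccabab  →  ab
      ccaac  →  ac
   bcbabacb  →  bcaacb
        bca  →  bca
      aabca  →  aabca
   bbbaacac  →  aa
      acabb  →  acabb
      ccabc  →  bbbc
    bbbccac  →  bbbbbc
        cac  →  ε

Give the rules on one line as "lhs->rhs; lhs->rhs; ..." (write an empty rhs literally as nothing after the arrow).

ba->a; cac->; cca->bb

  | ccabab => bbbab => bbab => bab => ab
  | ccaac => bbac => bac => ac
  | bcbabacb => bcabacb => bcaacb
  | bca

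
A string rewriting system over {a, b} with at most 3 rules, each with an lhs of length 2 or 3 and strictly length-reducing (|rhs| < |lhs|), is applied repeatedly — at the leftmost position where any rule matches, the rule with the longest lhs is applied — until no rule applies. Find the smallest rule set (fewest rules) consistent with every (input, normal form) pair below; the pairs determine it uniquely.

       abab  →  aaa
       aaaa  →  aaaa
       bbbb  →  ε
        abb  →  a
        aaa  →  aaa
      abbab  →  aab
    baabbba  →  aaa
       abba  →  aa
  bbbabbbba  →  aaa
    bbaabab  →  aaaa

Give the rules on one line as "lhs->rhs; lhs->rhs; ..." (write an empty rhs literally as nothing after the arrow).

  | abab => aaa
  | aaaa
  | bbbb => bb => ε
  | abb => a

ba->a; bab->aa; bb->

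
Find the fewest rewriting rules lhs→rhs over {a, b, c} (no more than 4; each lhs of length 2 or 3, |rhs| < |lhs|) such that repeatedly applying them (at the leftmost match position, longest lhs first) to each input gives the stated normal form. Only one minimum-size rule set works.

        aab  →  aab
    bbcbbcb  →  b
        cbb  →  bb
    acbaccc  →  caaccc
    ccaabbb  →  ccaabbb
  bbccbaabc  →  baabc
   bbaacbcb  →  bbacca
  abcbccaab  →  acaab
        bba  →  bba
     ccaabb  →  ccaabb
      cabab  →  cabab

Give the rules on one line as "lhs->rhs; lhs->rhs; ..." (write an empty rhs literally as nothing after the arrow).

acb->ca; bbc->; cb->b

  | aab
  | bbcbbcb => bbcb => b
  | cbb => bb
  | acbaccc => caaccc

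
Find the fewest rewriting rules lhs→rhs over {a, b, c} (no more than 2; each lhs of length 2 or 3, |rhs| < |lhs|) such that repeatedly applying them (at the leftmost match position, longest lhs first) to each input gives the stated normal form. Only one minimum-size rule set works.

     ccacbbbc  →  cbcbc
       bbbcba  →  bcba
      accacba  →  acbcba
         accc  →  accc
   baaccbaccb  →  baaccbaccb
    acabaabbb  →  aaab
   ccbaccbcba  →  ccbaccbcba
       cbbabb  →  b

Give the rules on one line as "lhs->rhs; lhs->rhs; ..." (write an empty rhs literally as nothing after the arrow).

  | ccacbbbc => cbcbbbc => cbcbc
  | bbbcba => bcba
  | accacba => acbcba
  | accc

bb->; ca->b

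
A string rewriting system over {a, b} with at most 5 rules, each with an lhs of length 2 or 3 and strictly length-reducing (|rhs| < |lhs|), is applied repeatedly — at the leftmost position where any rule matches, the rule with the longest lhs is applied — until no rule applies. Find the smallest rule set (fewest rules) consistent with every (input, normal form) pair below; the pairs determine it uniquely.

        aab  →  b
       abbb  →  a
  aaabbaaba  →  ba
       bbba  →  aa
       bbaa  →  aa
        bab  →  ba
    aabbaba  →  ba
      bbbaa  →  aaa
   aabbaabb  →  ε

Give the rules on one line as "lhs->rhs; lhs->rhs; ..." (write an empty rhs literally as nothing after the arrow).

ab->b; bab->ba; bb->; bbb->a

  | aab => ab => b
  | abbb => bbb => a
  | aaabbaaba => aabbaaba => abbaaba => bbaaba => aaba => aba => ba
  | bbba => aa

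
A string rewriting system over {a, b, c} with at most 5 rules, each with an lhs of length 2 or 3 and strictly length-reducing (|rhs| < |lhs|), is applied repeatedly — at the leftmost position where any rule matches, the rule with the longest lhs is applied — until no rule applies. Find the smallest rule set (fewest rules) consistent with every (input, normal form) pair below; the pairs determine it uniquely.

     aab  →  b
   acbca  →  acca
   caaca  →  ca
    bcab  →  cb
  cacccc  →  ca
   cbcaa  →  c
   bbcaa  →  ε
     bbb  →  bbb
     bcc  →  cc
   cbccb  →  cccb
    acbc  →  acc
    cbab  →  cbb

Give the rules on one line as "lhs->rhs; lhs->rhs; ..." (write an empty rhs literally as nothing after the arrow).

  | aab => ab => b
  | acbca => acca
  | caaca => ca
  | bcab => cab => cb

ab->b; bc->c; caa->; cac->ca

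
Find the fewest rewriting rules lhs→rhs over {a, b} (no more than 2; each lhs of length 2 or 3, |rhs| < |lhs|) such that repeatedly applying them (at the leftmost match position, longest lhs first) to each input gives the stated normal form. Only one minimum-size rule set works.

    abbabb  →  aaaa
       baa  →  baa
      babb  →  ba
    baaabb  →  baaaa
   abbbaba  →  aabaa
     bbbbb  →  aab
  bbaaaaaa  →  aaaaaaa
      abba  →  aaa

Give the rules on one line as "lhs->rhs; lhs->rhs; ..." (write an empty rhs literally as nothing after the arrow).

bab->ba; bb->a

  | abbabb => aaabb => aaaa
  | baa
  | babb => bab => ba
  | baaabb => baaaa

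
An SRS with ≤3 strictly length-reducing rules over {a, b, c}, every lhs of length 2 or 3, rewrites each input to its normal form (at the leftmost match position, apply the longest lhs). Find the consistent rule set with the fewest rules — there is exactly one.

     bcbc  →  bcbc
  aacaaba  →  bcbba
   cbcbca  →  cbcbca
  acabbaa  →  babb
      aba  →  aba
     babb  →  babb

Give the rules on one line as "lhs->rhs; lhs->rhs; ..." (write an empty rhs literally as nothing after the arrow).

  | bcbc
  | aacaaba => bcaaba => bcbba
  | cbcbca
  | acabbaa => aaabaa => babaa => babb

aa->b; cab->aa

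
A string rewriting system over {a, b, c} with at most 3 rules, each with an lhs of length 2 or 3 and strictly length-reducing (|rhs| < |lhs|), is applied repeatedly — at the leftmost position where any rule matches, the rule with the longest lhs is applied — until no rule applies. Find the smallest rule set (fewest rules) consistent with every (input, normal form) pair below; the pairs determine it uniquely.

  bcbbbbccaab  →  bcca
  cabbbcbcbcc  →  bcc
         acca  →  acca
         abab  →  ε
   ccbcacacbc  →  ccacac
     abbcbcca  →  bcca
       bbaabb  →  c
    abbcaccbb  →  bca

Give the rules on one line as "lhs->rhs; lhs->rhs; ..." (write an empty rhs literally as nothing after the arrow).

ab->; bb->c; cb->

  | bcbbbbccaab => bbbbccaab => cbbccaab => bccaab => bcca
  | cabbbcbcbcc => cbbcbcbcc => bcbcbcc => bcbcc => bcc
  | acca
  | abab => ab => ε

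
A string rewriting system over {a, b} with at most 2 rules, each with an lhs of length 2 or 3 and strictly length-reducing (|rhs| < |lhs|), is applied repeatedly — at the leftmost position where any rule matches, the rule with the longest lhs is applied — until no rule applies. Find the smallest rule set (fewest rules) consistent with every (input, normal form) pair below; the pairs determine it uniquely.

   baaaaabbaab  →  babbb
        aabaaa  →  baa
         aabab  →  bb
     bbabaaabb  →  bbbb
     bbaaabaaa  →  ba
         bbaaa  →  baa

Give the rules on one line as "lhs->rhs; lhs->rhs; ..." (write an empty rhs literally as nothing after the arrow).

aab->bb; bba->b

  | baaaaabbaab => baaabbbaab => babbbbaab => babbbab => babbb
  | aabaaa => bbaaa => baa
  | aabab => bbab => bb
  | bbabaaabb => bbaaabb => baabb => bbbb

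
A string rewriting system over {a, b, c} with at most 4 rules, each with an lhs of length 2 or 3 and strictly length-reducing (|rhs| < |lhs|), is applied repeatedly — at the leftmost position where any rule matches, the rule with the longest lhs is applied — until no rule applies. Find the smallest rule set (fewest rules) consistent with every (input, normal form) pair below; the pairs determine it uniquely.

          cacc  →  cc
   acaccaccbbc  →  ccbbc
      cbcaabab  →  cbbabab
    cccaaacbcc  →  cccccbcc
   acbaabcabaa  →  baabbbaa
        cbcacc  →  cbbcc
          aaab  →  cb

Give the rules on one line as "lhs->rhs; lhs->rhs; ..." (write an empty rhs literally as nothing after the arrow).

  | cacc => cc
  | acaccaccbbc => accaccbbc => caccbbc => ccbbc
  | cbcaabab => cbbabab
  | cccaaacbcc => cccccbcc

aaa->c; ac->; bca->bb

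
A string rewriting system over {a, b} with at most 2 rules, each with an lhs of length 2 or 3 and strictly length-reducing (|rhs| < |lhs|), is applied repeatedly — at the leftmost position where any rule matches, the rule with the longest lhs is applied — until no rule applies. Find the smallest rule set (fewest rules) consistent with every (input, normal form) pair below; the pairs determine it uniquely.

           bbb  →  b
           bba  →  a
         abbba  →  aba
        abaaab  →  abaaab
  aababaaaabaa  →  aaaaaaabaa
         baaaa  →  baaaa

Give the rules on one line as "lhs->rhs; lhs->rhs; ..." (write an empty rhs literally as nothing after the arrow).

  | bbb => b
  | bba => a
  | abbba => aba
  | abaaab

bab->a; bb->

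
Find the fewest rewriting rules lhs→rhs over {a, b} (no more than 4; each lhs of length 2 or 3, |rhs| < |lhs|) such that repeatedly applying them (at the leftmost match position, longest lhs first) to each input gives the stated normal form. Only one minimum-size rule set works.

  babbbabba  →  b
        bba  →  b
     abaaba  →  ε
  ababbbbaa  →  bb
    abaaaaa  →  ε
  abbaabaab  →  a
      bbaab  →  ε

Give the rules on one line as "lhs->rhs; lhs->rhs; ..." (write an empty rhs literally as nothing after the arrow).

aa->; ab->a; ba->; bab->

  | babbbabba => bbabba => bba => b
  | bba => b
  | abaaba => aaaba => aba => aa => ε
  | ababbbbaa => aabbbbaa => bbbbaa => bbba => bb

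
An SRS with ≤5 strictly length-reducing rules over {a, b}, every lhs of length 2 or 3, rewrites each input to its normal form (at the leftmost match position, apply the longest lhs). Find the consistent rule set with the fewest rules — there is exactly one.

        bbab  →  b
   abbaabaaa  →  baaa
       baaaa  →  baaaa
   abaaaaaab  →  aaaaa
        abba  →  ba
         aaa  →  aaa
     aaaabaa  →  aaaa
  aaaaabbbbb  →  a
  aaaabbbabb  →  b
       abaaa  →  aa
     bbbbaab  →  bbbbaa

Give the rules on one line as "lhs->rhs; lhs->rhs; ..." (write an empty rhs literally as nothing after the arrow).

ab->a; aba->; abb->b; bab->

  | bbab => b
  | abbaabaaa => baabaaa => baaa
  | baaaa
  | abaaaaaab => aaaaab => aaaaa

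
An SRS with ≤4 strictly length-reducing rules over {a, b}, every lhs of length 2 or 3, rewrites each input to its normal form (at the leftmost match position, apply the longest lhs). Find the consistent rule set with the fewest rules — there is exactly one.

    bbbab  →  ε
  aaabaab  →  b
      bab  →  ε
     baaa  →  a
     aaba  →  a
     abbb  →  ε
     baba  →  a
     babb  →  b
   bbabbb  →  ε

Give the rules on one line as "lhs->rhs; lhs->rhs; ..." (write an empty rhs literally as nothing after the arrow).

aa->; ab->; ba->a; bb->

  | bbbab => bab => ab => ε
  | aaabaab => abaab => aab => b
  | bab => ab => ε
  | baaa => aaa => a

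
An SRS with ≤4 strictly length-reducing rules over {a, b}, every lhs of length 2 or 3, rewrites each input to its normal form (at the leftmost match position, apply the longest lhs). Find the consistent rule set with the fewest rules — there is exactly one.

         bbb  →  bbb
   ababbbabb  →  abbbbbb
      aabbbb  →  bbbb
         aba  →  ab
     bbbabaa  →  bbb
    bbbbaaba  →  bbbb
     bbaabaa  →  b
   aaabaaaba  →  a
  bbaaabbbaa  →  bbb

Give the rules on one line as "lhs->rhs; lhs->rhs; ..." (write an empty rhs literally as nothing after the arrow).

aab->ba; ba->b; baa->

  | bbb
  | ababbbabb => abbbbabb => abbbbbb
  | aabbbb => babbb => bbbb
  | aba => ab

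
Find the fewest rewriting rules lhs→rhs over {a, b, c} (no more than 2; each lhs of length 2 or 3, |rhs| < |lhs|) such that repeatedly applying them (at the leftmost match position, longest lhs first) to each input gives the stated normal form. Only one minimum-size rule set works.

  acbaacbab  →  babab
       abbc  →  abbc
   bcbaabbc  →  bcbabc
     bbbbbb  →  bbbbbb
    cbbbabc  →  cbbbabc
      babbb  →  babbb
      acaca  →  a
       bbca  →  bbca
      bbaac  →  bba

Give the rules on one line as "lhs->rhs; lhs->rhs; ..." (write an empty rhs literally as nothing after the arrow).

aab->a; ac->

  | acbaacbab => baacbab => babab
  | abbc
  | bcbaabbc => bcbabc
  | bbbbbb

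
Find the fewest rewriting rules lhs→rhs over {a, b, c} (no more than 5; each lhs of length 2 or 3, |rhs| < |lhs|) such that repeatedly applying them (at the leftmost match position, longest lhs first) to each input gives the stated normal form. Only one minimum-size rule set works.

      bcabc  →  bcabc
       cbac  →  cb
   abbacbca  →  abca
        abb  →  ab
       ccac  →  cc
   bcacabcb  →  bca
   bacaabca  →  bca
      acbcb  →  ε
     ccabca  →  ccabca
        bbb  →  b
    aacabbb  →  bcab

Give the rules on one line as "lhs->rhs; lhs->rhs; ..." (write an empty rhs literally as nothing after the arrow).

  | bcabc
  | cbac => cb
  | abbacbca => abacbca => abbca => abca
  | abb => ab

aa->b; ac->; bb->b; bcb->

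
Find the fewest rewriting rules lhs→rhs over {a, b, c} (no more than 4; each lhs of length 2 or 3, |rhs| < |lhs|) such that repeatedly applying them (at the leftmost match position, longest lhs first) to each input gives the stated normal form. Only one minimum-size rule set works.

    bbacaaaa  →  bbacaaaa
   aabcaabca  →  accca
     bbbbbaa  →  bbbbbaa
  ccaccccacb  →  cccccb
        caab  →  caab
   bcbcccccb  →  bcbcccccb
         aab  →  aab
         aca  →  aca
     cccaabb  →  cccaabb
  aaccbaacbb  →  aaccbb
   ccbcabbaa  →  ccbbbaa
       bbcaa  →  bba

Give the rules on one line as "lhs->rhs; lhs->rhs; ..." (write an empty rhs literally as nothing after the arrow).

  | bbacaaaa
  | aabcaabca => accaabca => accacca => accca
  | bbbbbaa
  | ccaccccacb => cccccacb => cccccb

abc->cc; bca->b; cac->c; cba->c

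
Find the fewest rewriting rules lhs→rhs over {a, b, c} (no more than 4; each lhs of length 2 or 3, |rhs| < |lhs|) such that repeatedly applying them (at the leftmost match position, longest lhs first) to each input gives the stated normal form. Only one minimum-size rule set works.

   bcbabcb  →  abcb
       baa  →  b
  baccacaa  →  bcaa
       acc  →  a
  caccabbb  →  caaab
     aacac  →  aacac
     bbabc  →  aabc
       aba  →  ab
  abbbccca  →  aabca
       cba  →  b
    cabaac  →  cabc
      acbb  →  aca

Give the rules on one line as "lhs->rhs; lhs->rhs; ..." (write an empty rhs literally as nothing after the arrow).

ba->b; bb->a; cba->b; cc->

  | bcbabcb => bbbcb => abcb
  | baa => ba => b
  | baccacaa => bccacaa => bacaa => bcaa
  | acc => a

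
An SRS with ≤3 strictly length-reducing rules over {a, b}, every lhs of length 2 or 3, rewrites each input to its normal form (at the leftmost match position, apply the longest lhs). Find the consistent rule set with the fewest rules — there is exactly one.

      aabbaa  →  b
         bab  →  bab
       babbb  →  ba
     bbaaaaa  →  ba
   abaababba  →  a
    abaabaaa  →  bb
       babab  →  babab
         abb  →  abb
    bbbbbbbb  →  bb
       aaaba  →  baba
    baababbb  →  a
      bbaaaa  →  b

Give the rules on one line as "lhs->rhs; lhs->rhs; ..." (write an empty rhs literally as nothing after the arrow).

aa->b; bbb->

  | aabbaa => bbbaa => aa => b
  | bab
  | babbb => ba
  | bbaaaaa => bbbaaa => aaa => ba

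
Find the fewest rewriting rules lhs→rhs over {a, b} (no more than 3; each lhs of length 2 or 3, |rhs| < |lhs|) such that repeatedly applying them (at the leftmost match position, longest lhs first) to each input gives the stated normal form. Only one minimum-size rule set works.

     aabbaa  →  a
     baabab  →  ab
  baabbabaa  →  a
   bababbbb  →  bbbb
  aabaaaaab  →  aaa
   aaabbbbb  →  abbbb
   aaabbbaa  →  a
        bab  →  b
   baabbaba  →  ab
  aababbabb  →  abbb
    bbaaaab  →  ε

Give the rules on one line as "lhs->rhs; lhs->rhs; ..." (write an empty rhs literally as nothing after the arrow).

aab->; ba->

  | aabbaa => baa => a
  | baabab => abab => ab
  | baabbabaa => abbabaa => abbaa => aba => a
  | bababbbb => babbbb => bbbb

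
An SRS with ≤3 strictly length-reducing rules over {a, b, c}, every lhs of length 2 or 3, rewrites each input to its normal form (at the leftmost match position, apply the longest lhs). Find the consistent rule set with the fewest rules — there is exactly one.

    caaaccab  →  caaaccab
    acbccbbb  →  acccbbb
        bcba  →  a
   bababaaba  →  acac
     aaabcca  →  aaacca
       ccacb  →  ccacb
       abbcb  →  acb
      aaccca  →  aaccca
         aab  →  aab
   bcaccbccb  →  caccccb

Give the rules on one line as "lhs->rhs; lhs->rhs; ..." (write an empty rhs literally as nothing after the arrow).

ba->c; bc->c; cba->a

  | caaaccab
  | acbccbbb => acccbbb
  | bcba => cba => a
  | bababaaba => cbabaaba => abaaba => acaba => acac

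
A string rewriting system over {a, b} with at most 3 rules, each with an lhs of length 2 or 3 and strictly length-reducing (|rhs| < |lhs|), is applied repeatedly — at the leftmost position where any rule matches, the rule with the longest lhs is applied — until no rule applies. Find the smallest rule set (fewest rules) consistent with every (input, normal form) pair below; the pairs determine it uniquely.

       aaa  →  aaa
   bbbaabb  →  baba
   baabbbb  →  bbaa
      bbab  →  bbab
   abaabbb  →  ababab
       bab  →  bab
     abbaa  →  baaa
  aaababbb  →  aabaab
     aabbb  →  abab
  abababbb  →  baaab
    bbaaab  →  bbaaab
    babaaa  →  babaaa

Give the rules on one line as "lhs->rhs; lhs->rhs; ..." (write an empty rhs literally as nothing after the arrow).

  | aaa
  | bbbaabb => baabb => baba
  | baabbbb => bababb => babba => bbaa
  | bbab

abb->ba; bbb->b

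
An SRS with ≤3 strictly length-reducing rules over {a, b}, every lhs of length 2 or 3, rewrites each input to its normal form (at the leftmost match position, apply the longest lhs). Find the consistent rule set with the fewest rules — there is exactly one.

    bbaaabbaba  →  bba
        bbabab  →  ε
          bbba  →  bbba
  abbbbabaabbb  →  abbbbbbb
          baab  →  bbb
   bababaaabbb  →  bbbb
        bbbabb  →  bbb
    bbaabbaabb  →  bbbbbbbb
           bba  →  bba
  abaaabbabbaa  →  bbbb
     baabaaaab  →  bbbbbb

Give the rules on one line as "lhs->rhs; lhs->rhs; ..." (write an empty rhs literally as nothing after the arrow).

  | bbaaabbaba => bbbabbaba => bbbaba => bba
  | bbabab => bab => ε
  | bbba
  | abbbbabaabbb => abbbaabbb => abbbbbbb

aa->b; aba->; bab->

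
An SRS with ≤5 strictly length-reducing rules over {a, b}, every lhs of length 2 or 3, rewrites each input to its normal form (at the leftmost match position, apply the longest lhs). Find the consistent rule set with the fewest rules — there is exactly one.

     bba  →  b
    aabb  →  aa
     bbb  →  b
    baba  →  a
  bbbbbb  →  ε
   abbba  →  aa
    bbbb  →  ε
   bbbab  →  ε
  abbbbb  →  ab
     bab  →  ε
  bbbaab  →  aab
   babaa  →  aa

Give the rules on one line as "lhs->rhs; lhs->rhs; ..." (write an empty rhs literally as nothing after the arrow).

  | bba => b
  | aabb => aa
  | bbb => b
  | baba => a

ba->a; bab->; bb->; bba->b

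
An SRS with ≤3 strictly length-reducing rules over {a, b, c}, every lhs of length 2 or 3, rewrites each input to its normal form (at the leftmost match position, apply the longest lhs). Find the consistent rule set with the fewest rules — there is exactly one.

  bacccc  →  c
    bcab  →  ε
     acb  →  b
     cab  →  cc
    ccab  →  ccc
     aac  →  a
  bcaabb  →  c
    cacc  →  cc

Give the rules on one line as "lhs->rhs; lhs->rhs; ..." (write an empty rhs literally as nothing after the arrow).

  | bacccc => bccc => acc => c
  | bcab => aab => ac => ε
  | acb => b
  | cab => cc

ab->c; ac->; bc->a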